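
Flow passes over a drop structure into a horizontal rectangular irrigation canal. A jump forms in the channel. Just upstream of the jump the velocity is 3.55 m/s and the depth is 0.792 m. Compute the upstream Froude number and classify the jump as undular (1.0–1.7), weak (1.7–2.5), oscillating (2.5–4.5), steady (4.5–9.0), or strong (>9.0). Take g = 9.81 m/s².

Fr₁ = V₁/√(g·y₁) = 3.55/√(9.81×0.792) = 1.27.
Fr₁ = 1.27 lies in the undular range.

Fr₁ = 1.27; undular jump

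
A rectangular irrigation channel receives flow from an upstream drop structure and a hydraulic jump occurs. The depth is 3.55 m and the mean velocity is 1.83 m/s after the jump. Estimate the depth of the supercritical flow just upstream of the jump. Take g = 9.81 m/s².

Fr₂ = V₂/√(g·y₂) = 1.83/√(9.81×3.55) = 0.310.
The Bélanger relation is symmetric: y₁/y₂ = ½[√(1 + 8Fr₂²) − 1] = ½[√1.769 − 1] = 0.165.
y₁ = 0.165 × 3.55 = 0.586 m.

y₁ = 0.586 m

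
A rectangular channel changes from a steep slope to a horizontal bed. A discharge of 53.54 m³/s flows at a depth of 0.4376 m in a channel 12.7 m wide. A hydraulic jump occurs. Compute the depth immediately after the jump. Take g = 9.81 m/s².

y₂ = 2.667 m

q = Q/b = 53.54/12.7 = 4.216 m²/s; V₁ = q/y₁ = 9.634 m/s. Fr₁ = V₁/√(g·y₁) = 4.650.
By Bélanger, y₂/y₁ = ½[√(1 + 8Fr₁²) − 1] = ½[√173.96 − 1] = 6.095.
y₂ = 6.095 × 0.4376 = 2.667 m.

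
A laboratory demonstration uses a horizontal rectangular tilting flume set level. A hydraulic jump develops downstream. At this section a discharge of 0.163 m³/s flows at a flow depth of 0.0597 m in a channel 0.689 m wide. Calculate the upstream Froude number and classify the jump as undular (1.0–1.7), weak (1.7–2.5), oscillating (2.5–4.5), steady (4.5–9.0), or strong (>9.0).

Fr₁ = 5.18; steady jump

q = Q/b = 0.163/0.689 = 0.237 m²/s; V₁ = q/y₁ = 3.96 m/s. Fr₁ = V₁/√(g·y₁) = 5.18.
Fr₁ = 5.18 lies in the steady range.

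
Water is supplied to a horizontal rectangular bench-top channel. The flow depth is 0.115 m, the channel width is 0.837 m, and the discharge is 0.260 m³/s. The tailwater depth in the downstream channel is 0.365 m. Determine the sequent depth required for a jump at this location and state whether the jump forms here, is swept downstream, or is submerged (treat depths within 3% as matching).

q = Q/b = 0.260/0.837 = 0.311 m²/s; V₁ = q/y₁ = 2.70 m/s. Fr₁ = V₁/√(g·y₁) = 2.54.
By Bélanger, y₂/y₁ = ½[√(1 + 8Fr₁²) − 1] = ½[√52.74 − 1] = 3.13.
y₂ = 3.13 × 0.115 = 0.360 m.
Tailwater y_tw = 0.365 m: y_tw ≈ y₂, so the jump forms here.

y₂ = 0.360 m; the jump forms here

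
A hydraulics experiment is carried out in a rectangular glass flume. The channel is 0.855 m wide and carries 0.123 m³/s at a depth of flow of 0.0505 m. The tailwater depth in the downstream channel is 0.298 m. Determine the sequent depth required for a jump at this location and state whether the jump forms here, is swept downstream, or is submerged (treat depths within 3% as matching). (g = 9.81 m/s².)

q = Q/b = 0.123/0.855 = 0.144 m²/s; V₁ = q/y₁ = 2.85 m/s. Fr₁ = V₁/√(g·y₁) = 4.05.
Conjugate-depth relation: y₂/y₁ = ½[√(1 + 8Fr₁²) − 1] = ½[√132.0 − 1] = 5.25.
y₂ = 5.25 × 0.0505 = 0.265 m.
Tailwater y_tw = 0.298 m: y_tw > y₂, so the jump is submerged.

y₂ = 0.265 m; the jump is submerged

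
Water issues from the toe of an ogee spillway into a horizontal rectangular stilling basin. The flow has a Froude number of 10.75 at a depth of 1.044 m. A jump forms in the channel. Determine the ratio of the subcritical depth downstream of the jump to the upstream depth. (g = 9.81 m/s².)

Fr₁ = 10.75 (given).
Conjugate-depth relation: y₂/y₁ = ½[√(1 + 8Fr₁²) − 1] = ½[√925.50 − 1] = 14.71.

y₂/y₁ = 14.71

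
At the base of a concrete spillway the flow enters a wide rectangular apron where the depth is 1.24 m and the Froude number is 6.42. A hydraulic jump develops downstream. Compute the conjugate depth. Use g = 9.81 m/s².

y₂ = 10.7 m

Fr₁ = 6.42 (given).
Bélanger equation: y₂/y₁ = ½[√(1 + 8Fr₁²) − 1] = ½[√330.7 − 1] = 8.59.
y₂ = 8.59 × 1.24 = 10.7 m.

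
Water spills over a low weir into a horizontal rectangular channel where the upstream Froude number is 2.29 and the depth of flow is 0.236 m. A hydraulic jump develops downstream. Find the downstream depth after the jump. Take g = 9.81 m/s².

y₂ = 0.655 m

Fr₁ = 2.29 (given).
By Bélanger, y₂/y₁ = ½[√(1 + 8Fr₁²) − 1] = ½[√42.95 − 1] = 2.78.
y₂ = 2.78 × 0.236 = 0.655 m.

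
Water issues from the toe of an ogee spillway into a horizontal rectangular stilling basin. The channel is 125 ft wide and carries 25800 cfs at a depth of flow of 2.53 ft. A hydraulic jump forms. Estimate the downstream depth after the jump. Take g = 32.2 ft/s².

q = Q/b = 25800/125 = 206 ft²/s; V₁ = q/y₁ = 81.6 ft/s. Fr₁ = V₁/√(g·y₁) = 9.04.
From the momentum equation for a rectangular channel, y₂/y₁ = ½[√(1 + 8Fr₁²) − 1] = ½[√654.6 − 1] = 12.3.
y₂ = 12.3 × 2.53 = 31.1 ft.

y₂ = 31.1 ft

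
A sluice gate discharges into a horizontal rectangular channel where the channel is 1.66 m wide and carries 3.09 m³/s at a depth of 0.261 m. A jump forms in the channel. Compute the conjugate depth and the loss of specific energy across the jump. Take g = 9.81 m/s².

y₂ = 1.52 m; ΔE = 1.26 m

q = Q/b = 3.09/1.66 = 1.86 m²/s; V₁ = q/y₁ = 7.13 m/s. Fr₁ = V₁/√(g·y₁) = 4.46.
By Bélanger, y₂/y₁ = ½[√(1 + 8Fr₁²) − 1] = ½[√159.9 − 1] = 5.82.
y₂ = 5.82 × 0.261 = 1.52 m.
V₂ = q/y₂ = 1.86/1.52 = 1.22 m/s. E₁ = y₁ + V₁²/2g = 2.85 m; E₂ = y₂ + V₂²/2g = 1.60 m. ΔE = E₁ − E₂ = 1.26 m.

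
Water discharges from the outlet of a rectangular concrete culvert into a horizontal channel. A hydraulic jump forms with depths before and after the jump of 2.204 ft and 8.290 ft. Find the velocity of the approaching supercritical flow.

V₁ = 25.21 ft/s

For a rectangular channel the momentum equation gives q² = ½·g·y₁·y₂·(y₁ + y₂) = ½×32.2×2.204×8.290×10.49 = 3087.
q = √3087 = 55.56 ft²/s.
V₁ = q/y₁ = 55.56/2.204 = 25.21 ft/s.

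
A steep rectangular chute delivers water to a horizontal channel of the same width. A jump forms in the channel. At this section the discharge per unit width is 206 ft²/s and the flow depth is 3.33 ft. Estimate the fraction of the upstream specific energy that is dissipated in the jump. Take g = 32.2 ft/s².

ΔE/E₁ = 0.562 (56.2%)

V₁ = q/y₁ = 206/3.33 = 61.9 ft/s. Fr₁ = V₁/√(g·y₁) = 61.9/√(32.2×3.33) = 5.97.
From the momentum equation for a rectangular channel, y₂/y₁ = ½[√(1 + 8Fr₁²) − 1] = ½[√286.5 − 1] = 7.96.
y₂ = 7.96 × 3.33 = 26.5 ft.
E₁ = y₁ + V₁²/2g = 62.8 ft. ΔE = (y₂ − y₁)³/(4y₁y₂) = 35.3 ft. ΔE/E₁ = 35.3/62.8 = 0.562.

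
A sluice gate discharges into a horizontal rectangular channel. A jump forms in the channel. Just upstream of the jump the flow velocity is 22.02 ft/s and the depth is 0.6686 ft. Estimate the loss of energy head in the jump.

Fr₁ = V₁/√(g·y₁) = 22.02/√(32.2×0.6686) = 4.746.
Conjugate-depth relation: y₂/y₁ = ½[√(1 + 8Fr₁²) − 1] = ½[√181.18 − 1] = 6.230.
y₂ = 6.230 × 0.6686 = 4.165 ft.
Head loss: ΔE = (y₂ − y₁)³/(4y₁y₂) = (4.165 − 0.6686)³/(4×0.6686×4.165) = 42.76/11.14 = 3.838 ft.

ΔE = 3.838 ft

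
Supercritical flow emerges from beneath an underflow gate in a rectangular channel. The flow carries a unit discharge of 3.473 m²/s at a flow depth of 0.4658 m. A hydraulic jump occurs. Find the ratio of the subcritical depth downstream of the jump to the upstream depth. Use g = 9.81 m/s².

y₂/y₁ = 4.458

V₁ = q/y₁ = 3.473/0.4658 = 7.456 m/s. Fr₁ = V₁/√(g·y₁) = 7.456/√(9.81×0.4658) = 3.488.
By Bélanger, y₂/y₁ = ½[√(1 + 8Fr₁²) − 1] = ½[√98.327 − 1] = 4.458.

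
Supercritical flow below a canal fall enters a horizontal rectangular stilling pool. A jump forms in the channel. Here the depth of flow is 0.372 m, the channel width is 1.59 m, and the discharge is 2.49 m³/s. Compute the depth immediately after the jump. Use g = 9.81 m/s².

q = Q/b = 2.49/1.59 = 1.57 m²/s; V₁ = q/y₁ = 4.21 m/s. Fr₁ = V₁/√(g·y₁) = 2.20.
Conjugate-depth relation: y₂/y₁ = ½[√(1 + 8Fr₁²) − 1] = ½[√39.85 − 1] = 2.66.
y₂ = 2.66 × 0.372 = 0.988 m.

y₂ = 0.988 m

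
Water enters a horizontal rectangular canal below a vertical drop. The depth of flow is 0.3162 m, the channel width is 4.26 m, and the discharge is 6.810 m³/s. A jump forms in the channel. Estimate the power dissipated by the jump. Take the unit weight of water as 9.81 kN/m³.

q = Q/b = 6.810/4.26 = 1.599 m²/s; V₁ = q/y₁ = 5.056 m/s. Fr₁ = V₁/√(g·y₁) = 2.871.
Bélanger equation: y₂/y₁ = ½[√(1 + 8Fr₁²) − 1] = ½[√66.919 − 1] = 3.590.
y₂ = 3.590 × 0.3162 = 1.135 m.
V₂ = q/y₂ = 1.599/1.135 = 1.408 m/s. E₁ = y₁ + V₁²/2g = 1.619 m; E₂ = y₂ + V₂²/2g = 1.236 m. ΔE = E₁ − E₂ = 0.3826 m.
P = γ·Q·ΔE = 9.81 × 6.810 × 0.3826 = 25.56 kW.

P = 25.56 kW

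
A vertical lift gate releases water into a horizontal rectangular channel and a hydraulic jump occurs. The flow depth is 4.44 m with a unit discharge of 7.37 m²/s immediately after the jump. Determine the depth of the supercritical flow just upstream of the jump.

y₁ = 0.504 m

V₂ = q/y₂ = 7.37/4.44 = 1.66 m/s; Fr₂ = V₂/√(g·y₂) = 0.252.
From the momentum equation (using Fr₂), y₁/y₂ = ½[√(1 + 8Fr₂²) − 1] = ½[√1.506 − 1] = 0.114.
y₁ = 0.114 × 4.44 = 0.504 m.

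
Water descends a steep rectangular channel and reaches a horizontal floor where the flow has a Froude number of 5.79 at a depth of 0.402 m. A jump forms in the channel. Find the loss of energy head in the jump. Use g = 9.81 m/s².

ΔE = 3.93 m

Fr₁ = 5.79 (given).
From the momentum equation for a rectangular channel, y₂/y₁ = ½[√(1 + 8Fr₁²) − 1] = ½[√269.2 − 1] = 7.70.
y₂ = 7.70 × 0.402 = 3.10 m.
Head loss: ΔE = (y₂ − y₁)³/(4y₁y₂) = (3.10 − 0.402)³/(4×0.402×3.10) = 19.6/4.98 = 3.93 m.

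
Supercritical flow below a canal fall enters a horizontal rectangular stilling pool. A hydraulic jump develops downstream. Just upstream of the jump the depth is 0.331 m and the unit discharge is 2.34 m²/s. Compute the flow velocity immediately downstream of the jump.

V₁ = q/y₁ = 2.34/0.331 = 7.07 m/s. Fr₁ = V₁/√(g·y₁) = 7.07/√(9.81×0.331) = 3.92.
Sequent-depth ratio: y₂/y₁ = ½[√(1 + 8Fr₁²) − 1] = ½[√124.1 − 1] = 5.07.
y₂ = 5.07 × 0.331 = 1.68 m.
V₂ = q/y₂ = 2.34/1.68 = 1.39 m/s.

V₂ = 1.39 m/s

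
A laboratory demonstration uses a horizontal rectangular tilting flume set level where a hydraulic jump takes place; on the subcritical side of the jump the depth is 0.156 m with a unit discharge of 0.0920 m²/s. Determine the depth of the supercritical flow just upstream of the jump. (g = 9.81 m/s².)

V₂ = q/y₂ = 0.0920/0.156 = 0.590 m/s; Fr₂ = V₂/√(g·y₂) = 0.477.
From the momentum equation (using Fr₂), y₁/y₂ = ½[√(1 + 8Fr₂²) − 1] = ½[√2.818 − 1] = 0.339.
y₁ = 0.339 × 0.156 = 0.0529 m.

y₁ = 0.0529 m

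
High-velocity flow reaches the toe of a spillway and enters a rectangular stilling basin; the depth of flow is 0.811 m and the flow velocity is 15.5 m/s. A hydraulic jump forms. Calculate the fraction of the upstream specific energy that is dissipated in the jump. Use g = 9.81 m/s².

Fr₁ = V₁/√(g·y₁) = 15.5/√(9.81×0.811) = 5.50.
By Bélanger, y₂/y₁ = ½[√(1 + 8Fr₁²) − 1] = ½[√242.6 − 1] = 7.29.
y₂ = 7.29 × 0.811 = 5.91 m.
E₁ = y₁ + V₁²/2g = 13.1 m. ΔE = (y₂ − y₁)³/(4y₁y₂) = 6.92 m. ΔE/E₁ = 6.92/13.1 = 0.530.

ΔE/E₁ = 0.530 (53.0%)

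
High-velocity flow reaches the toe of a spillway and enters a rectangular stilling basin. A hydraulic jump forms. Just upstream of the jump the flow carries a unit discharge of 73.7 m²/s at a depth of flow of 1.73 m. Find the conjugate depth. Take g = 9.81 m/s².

y₂ = 24.5 m

V₁ = q/y₁ = 73.7/1.73 = 42.6 m/s. Fr₁ = V₁/√(g·y₁) = 42.6/√(9.81×1.73) = 10.3.
From the momentum equation for a rectangular channel, y₂/y₁ = ½[√(1 + 8Fr₁²) − 1] = ½[√856.5 − 1] = 14.1.
y₂ = 14.1 × 1.73 = 24.5 m.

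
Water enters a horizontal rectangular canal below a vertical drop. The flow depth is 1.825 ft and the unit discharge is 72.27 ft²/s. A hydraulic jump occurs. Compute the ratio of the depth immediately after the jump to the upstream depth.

y₂/y₁ = 6.823

V₁ = q/y₁ = 72.27/1.825 = 39.60 ft/s. Fr₁ = V₁/√(g·y₁) = 39.60/√(32.2×1.825) = 5.166.
Bélanger equation: y₂/y₁ = ½[√(1 + 8Fr₁²) − 1] = ½[√214.48 − 1] = 6.823.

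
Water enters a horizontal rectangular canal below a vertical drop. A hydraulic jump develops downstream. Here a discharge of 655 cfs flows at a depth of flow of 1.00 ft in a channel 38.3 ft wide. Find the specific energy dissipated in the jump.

ΔE = 1.43 ft

q = Q/b = 655/38.3 = 17.1 ft²/s; V₁ = q/y₁ = 17.1 ft/s. Fr₁ = V₁/√(g·y₁) = 3.01.
From the momentum equation for a rectangular channel, y₂/y₁ = ½[√(1 + 8Fr₁²) − 1] = ½[√73.66 − 1] = 3.79.
y₂ = 3.79 × 1.00 = 3.79 ft.
V₂ = q/y₂ = 17.1/3.79 = 4.51 ft/s. E₁ = y₁ + V₁²/2g = 5.54 ft; E₂ = y₂ + V₂²/2g = 4.11 ft. ΔE = E₁ − E₂ = 1.43 ft.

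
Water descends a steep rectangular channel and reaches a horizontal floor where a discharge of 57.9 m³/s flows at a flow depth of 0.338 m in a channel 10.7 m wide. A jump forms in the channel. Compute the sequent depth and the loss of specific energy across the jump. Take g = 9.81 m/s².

y₂ = 4.04 m; ΔE = 9.27 m

q = Q/b = 57.9/10.7 = 5.41 m²/s; V₁ = q/y₁ = 16.0 m/s. Fr₁ = V₁/√(g·y₁) = 8.79.
Bélanger equation: y₂/y₁ = ½[√(1 + 8Fr₁²) − 1] = ½[√619.4 − 1] = 11.9.
y₂ = 11.9 × 0.338 = 4.04 m.
Head loss: ΔE = (y₂ − y₁)³/(4y₁y₂) = (4.04 − 0.338)³/(4×0.338×4.04) = 50.6/5.46 = 9.27 m.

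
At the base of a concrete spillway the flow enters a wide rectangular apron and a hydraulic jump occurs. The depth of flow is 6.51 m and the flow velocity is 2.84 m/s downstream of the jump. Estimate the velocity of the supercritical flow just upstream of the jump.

V₁ = 13.6 m/s

Fr₂ = V₂/√(g·y₂) = 2.84/√(9.81×6.51) = 0.355.
Applying the sequent-depth relation in reverse, y₁/y₂ = ½[√(1 + 8Fr₂²) − 1] = ½[√2.010 − 1] = 0.209.
y₁ = 0.209 × 6.51 = 1.36 m.
V₁ = q/y₁ = 18.5/1.36 = 13.6 m/s.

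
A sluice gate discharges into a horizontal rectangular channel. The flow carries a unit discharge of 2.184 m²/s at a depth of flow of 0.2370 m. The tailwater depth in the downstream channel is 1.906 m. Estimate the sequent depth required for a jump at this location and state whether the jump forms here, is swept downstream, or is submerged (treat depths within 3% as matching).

y₂ = 1.911 m; the jump forms here

V₁ = q/y₁ = 2.184/0.2370 = 9.215 m/s. Fr₁ = V₁/√(g·y₁) = 9.215/√(9.81×0.2370) = 6.044.
Sequent-depth ratio: y₂/y₁ = ½[√(1 + 8Fr₁²) − 1] = ½[√293.20 − 1] = 8.062.
y₂ = 8.062 × 0.2370 = 1.911 m.
Tailwater y_tw = 1.906 m: y_tw ≈ y₂, so the jump forms here.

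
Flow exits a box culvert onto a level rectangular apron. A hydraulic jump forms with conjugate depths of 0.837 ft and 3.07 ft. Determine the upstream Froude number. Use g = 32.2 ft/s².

For a rectangular channel the momentum equation gives q² = ½·g·y₁·y₂·(y₁ + y₂) = ½×32.2×0.837×3.07×3.91 = 162.
q = √162 = 12.7 ft²/s.
V₁ = q/y₁ = 15.2 ft/s; Fr₁ = V₁/√(g·y₁) = 2.93.

Fr₁ = 2.93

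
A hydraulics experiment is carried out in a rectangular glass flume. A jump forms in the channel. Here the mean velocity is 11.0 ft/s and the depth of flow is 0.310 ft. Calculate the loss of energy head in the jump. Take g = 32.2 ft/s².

Fr₁ = V₁/√(g·y₁) = 11.0/√(32.2×0.310) = 3.48.
By Bélanger, y₂/y₁ = ½[√(1 + 8Fr₁²) − 1] = ½[√97.97 − 1] = 4.45.
y₂ = 4.45 × 0.310 = 1.38 ft.
Head loss: ΔE = (y₂ − y₁)³/(4y₁y₂) = (1.38 − 0.310)³/(4×0.310×1.38) = 1.22/1.71 = 0.715 ft.

ΔE = 0.715 ft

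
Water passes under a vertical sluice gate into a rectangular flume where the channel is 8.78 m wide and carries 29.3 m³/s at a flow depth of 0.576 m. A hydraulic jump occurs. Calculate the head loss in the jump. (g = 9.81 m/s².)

ΔE = 0.376 m

q = Q/b = 29.3/8.78 = 3.34 m²/s; V₁ = q/y₁ = 5.79 m/s. Fr₁ = V₁/√(g·y₁) = 2.44.
Conjugate-depth relation: y₂/y₁ = ½[√(1 + 8Fr₁²) − 1] = ½[√48.52 − 1] = 2.98.
y₂ = 2.98 × 0.576 = 1.72 m.
V₂ = q/y₂ = 3.34/1.72 = 1.94 m/s. E₁ = y₁ + V₁²/2g = 2.29 m; E₂ = y₂ + V₂²/2g = 1.91 m. ΔE = E₁ − E₂ = 0.376 m.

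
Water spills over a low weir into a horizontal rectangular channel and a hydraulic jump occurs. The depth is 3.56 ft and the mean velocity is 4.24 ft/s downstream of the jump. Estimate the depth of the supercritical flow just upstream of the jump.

Fr₂ = V₂/√(g·y₂) = 4.24/√(32.2×3.56) = 0.396.
Applying the sequent-depth relation in reverse, y₁/y₂ = ½[√(1 + 8Fr₂²) − 1] = ½[√2.255 − 1] = 0.251.
y₁ = 0.251 × 3.56 = 0.893 ft.

y₁ = 0.893 ft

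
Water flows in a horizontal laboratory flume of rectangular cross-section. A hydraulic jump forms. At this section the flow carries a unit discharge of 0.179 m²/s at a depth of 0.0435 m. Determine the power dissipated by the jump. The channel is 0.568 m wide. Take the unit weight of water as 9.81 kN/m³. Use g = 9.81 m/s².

V₁ = q/y₁ = 0.179/0.0435 = 4.11 m/s. Fr₁ = V₁/√(g·y₁) = 4.11/√(9.81×0.0435) = 6.30.
Conjugate-depth relation: y₂/y₁ = ½[√(1 + 8Fr₁²) − 1] = ½[√318.4 − 1] = 8.42.
y₂ = 8.42 × 0.0435 = 0.366 m.
Head loss: ΔE = (y₂ − y₁)³/(4y₁y₂) = (0.366 − 0.0435)³/(4×0.0435×0.366) = 0.0337/0.0637 = 0.528 m.
Q = q·b = 0.179 × 0.568 = 0.102 m³/s. P = γ·Q·ΔE = 9.81 × 0.102 × 0.528 = 0.527 kW.

P = 0.527 kW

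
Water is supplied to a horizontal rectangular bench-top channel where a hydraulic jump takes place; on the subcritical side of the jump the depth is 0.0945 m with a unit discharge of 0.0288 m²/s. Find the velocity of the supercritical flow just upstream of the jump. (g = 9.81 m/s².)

V₁ = 1.78 m/s

V₂ = q/y₂ = 0.0288/0.0945 = 0.305 m/s; Fr₂ = V₂/√(g·y₂) = 0.317.
Applying the sequent-depth relation in reverse, y₁/y₂ = ½[√(1 + 8Fr₂²) − 1] = ½[√1.802 − 1] = 0.171.
y₁ = 0.171 × 0.0945 = 0.0162 m.
V₁ = q/y₁ = 0.0288/0.0162 = 1.78 m/s.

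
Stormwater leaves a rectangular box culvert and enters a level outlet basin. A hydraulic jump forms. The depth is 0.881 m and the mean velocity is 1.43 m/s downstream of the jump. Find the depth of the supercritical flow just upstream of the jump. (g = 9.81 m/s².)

y₁ = 0.309 m

Fr₂ = V₂/√(g·y₂) = 1.43/√(9.81×0.881) = 0.486.
The Bélanger relation is symmetric: y₁/y₂ = ½[√(1 + 8Fr₂²) − 1] = ½[√2.893 − 1] = 0.350.
y₁ = 0.350 × 0.881 = 0.309 m.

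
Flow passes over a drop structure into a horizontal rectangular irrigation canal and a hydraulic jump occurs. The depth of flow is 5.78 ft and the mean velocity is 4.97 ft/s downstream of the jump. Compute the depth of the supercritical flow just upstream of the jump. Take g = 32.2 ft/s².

y₁ = 1.26 ft

Fr₂ = V₂/√(g·y₂) = 4.97/√(32.2×5.78) = 0.364.
Applying the sequent-depth relation in reverse, y₁/y₂ = ½[√(1 + 8Fr₂²) − 1] = ½[√2.062 − 1] = 0.218.
y₁ = 0.218 × 5.78 = 1.26 ft.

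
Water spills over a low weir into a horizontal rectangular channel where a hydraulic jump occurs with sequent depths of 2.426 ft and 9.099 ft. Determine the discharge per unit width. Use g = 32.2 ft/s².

For a rectangular channel the momentum equation gives q² = ½·g·y₁·y₂·(y₁ + y₂) = ½×32.2×2.426×9.099×11.53 = 4096.
q = √4096 = 64.00 ft²/s.

q = 64.00 ft²/s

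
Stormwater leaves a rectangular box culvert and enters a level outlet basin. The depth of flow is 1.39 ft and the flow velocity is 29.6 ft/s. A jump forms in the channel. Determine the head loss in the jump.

ΔE = 6.56 ft

Fr₁ = V₁/√(g·y₁) = 29.6/√(32.2×1.39) = 4.42.
Bélanger equation: y₂/y₁ = ½[√(1 + 8Fr₁²) − 1] = ½[√157.6 − 1] = 5.78.
y₂ = 5.78 × 1.39 = 8.03 ft.
q = V₁·y₁ = 29.6 × 1.39 = 41.1 ft²/s. V₂ = q/y₂ = 41.1/8.03 = 5.12 ft/s. E₁ = y₁ + V₁²/2g = 15.0 ft; E₂ = y₂ + V₂²/2g = 8.44 ft. ΔE = E₁ − E₂ = 6.56 ft.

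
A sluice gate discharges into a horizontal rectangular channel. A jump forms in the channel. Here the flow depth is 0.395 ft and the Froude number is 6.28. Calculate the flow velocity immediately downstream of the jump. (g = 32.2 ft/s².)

V₂ = 2.67 ft/s

Fr₁ = 6.28 (given).
Bélanger equation: y₂/y₁ = ½[√(1 + 8Fr₁²) − 1] = ½[√316.5 − 1] = 8.40.
y₂ = 8.40 × 0.395 = 3.32 ft.
V₁ = Fr₁·√(g·y₁) = 6.28×√(32.2×0.395) = 22.4 ft/s; q = V₁·y₁ = 8.85 ft²/s.
V₂ = q/y₂ = 8.85/3.32 = 2.67 ft/s.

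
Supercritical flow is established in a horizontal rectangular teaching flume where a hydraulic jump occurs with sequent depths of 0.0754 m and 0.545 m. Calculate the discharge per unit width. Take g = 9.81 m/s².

q = 0.354 m²/s

For a rectangular channel the momentum equation gives q² = ½·g·y₁·y₂·(y₁ + y₂) = ½×9.81×0.0754×0.545×0.620 = 0.125.
q = √0.125 = 0.354 m²/s.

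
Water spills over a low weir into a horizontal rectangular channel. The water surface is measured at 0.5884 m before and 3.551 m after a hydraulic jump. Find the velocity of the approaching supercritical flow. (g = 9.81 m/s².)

V₁ = 11.07 m/s

For a rectangular channel the momentum equation gives q² = ½·g·y₁·y₂·(y₁ + y₂) = ½×9.81×0.5884×3.551×4.139 = 42.42.
q = √42.42 = 6.513 m²/s.
V₁ = q/y₁ = 6.513/0.5884 = 11.07 m/s.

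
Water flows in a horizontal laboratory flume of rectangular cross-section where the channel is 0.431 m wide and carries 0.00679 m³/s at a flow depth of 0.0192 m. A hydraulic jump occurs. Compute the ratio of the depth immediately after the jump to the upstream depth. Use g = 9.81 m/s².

y₂/y₁ = 2.22

q = Q/b = 0.00679/0.431 = 0.0158 m²/s; V₁ = q/y₁ = 0.821 m/s. Fr₁ = V₁/√(g·y₁) = 1.89.
Bélanger equation: y₂/y₁ = ½[√(1 + 8Fr₁²) − 1] = ½[√29.60 − 1] = 2.22.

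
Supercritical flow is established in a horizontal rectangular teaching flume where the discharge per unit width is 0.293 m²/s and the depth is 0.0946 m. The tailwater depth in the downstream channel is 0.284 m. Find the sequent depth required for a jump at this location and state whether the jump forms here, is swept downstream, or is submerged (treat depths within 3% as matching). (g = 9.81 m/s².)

V₁ = q/y₁ = 0.293/0.0946 = 3.10 m/s. Fr₁ = V₁/√(g·y₁) = 3.10/√(9.81×0.0946) = 3.22.
From the momentum equation for a rectangular channel, y₂/y₁ = ½[√(1 + 8Fr₁²) − 1] = ½[√83.70 − 1] = 4.07.
y₂ = 4.07 × 0.0946 = 0.385 m.
Tailwater y_tw = 0.284 m: y_tw < y₂, so the jump is swept downstream.

y₂ = 0.385 m; the jump is swept downstream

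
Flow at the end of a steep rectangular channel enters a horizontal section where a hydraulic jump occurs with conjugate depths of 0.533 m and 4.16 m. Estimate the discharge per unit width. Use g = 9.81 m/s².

For a rectangular channel the momentum equation gives q² = ½·g·y₁·y₂·(y₁ + y₂) = ½×9.81×0.533×4.16×4.69 = 51.0.
q = √51.0 = 7.14 m²/s.

q = 7.14 m²/s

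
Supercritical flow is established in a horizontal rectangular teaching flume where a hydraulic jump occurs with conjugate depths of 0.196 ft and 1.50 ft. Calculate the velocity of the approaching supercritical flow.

For a rectangular channel the momentum equation gives q² = ½·g·y₁·y₂·(y₁ + y₂) = ½×32.2×0.196×1.50×1.70 = 8.03.
q = √8.03 = 2.83 ft²/s.
V₁ = q/y₁ = 2.83/0.196 = 14.5 ft/s.

V₁ = 14.5 ft/s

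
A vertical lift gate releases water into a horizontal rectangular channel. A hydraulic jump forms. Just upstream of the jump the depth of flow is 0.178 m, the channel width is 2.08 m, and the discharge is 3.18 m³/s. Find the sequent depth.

q = Q/b = 3.18/2.08 = 1.53 m²/s; V₁ = q/y₁ = 8.59 m/s. Fr₁ = V₁/√(g·y₁) = 6.50.
Bélanger equation: y₂/y₁ = ½[√(1 + 8Fr₁²) − 1] = ½[√339.0 − 1] = 8.71.
y₂ = 8.71 × 0.178 = 1.55 m.

y₂ = 1.55 m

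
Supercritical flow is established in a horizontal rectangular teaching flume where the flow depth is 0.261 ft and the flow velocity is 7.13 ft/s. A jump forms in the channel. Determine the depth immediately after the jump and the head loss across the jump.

Fr₁ = V₁/√(g·y₁) = 7.13/√(32.2×0.261) = 2.46.
Conjugate-depth relation: y₂/y₁ = ½[√(1 + 8Fr₁²) − 1] = ½[√49.39 − 1] = 3.01.
y₂ = 3.01 × 0.261 = 0.787 ft.
q = V₁·y₁ = 7.13 × 0.261 = 1.86 ft²/s. V₂ = q/y₂ = 1.86/0.787 = 2.37 ft/s. E₁ = y₁ + V₁²/2g = 1.05 ft; E₂ = y₂ + V₂²/2g = 0.874 ft. ΔE = E₁ − E₂ = 0.177 ft.

y₂ = 0.787 ft; ΔE = 0.177 ft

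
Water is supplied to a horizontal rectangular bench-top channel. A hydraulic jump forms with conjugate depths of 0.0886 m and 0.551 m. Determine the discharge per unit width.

For a rectangular channel the momentum equation gives q² = ½·g·y₁·y₂·(y₁ + y₂) = ½×9.81×0.0886×0.551×0.640 = 0.153.
q = √0.153 = 0.391 m²/s.

q = 0.391 m²/s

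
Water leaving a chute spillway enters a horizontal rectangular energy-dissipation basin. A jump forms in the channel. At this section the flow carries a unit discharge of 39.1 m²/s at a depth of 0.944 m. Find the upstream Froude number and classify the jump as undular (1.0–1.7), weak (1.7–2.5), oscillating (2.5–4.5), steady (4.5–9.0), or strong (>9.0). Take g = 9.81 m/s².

V₁ = q/y₁ = 39.1/0.944 = 41.4 m/s. Fr₁ = V₁/√(g·y₁) = 41.4/√(9.81×0.944) = 13.6.
Fr₁ = 13.6 lies in the strong range.

Fr₁ = 13.6; strong jump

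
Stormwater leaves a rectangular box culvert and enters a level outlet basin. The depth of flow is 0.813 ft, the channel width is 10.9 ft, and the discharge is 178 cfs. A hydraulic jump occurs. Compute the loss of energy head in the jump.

ΔE = 2.71 ft

q = Q/b = 178/10.9 = 16.3 ft²/s; V₁ = q/y₁ = 20.1 ft/s. Fr₁ = V₁/√(g·y₁) = 3.93.
Conjugate-depth relation: y₂/y₁ = ½[√(1 + 8Fr₁²) − 1] = ½[√124.3 − 1] = 5.07.
y₂ = 5.07 × 0.813 = 4.13 ft.
Head loss: ΔE = (y₂ − y₁)³/(4y₁y₂) = (4.13 − 0.813)³/(4×0.813×4.13) = 36.3/13.4 = 2.71 ft.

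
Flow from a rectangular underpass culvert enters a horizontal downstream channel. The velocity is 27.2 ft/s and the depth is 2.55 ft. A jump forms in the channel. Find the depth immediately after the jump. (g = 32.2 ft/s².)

y₂ = 9.62 ft

Fr₁ = V₁/√(g·y₁) = 27.2/√(32.2×2.55) = 3.00.
From the momentum equation for a rectangular channel, y₂/y₁ = ½[√(1 + 8Fr₁²) − 1] = ½[√73.08 − 1] = 3.77.
y₂ = 3.77 × 2.55 = 9.62 ft.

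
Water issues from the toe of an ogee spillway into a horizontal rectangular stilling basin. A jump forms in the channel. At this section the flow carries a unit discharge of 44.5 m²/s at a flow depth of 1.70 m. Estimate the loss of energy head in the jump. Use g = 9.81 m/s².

V₁ = q/y₁ = 44.5/1.70 = 26.2 m/s. Fr₁ = V₁/√(g·y₁) = 26.2/√(9.81×1.70) = 6.41.
Sequent-depth ratio: y₂/y₁ = ½[√(1 + 8Fr₁²) − 1] = ½[√329.7 − 1] = 8.58.
y₂ = 8.58 × 1.70 = 14.6 m.
Head loss: ΔE = (y₂ − y₁)³/(4y₁y₂) = (14.6 − 1.70)³/(4×1.70×14.6) = 2139/99.2 = 21.6 m.

ΔE = 21.6 m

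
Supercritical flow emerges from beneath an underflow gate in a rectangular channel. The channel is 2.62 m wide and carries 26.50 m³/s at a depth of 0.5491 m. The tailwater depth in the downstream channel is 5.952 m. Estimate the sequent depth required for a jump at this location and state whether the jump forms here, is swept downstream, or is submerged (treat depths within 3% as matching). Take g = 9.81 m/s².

y₂ = 5.895 m; the jump forms here

q = Q/b = 26.50/2.62 = 10.11 m²/s; V₁ = q/y₁ = 18.42 m/s. Fr₁ = V₁/√(g·y₁) = 7.937.
Sequent-depth ratio: y₂/y₁ = ½[√(1 + 8Fr₁²) − 1] = ½[√504.91 − 1] = 10.74.
y₂ = 10.74 × 0.5491 = 5.895 m.
Tailwater y_tw = 5.952 m: y_tw ≈ y₂, so the jump forms here.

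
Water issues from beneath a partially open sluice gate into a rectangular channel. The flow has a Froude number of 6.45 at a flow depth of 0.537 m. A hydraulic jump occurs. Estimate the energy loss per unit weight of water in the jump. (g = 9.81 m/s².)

ΔE = 6.92 m

Fr₁ = 6.45 (given).
Conjugate-depth relation: y₂/y₁ = ½[√(1 + 8Fr₁²) − 1] = ½[√333.8 − 1] = 8.64.
y₂ = 8.64 × 0.537 = 4.64 m.
Head loss: ΔE = (y₂ − y₁)³/(4y₁y₂) = (4.64 − 0.537)³/(4×0.537×4.64) = 68.9/9.96 = 6.92 m.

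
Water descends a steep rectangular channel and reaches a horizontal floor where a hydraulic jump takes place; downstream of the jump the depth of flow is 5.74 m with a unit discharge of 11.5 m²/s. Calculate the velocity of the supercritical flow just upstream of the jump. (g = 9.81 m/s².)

V₁ = 15.8 m/s

V₂ = q/y₂ = 11.5/5.74 = 2.00 m/s; Fr₂ = V₂/√(g·y₂) = 0.267.
From the momentum equation (using Fr₂), y₁/y₂ = ½[√(1 + 8Fr₂²) − 1] = ½[√1.570 − 1] = 0.127.
y₁ = 0.127 × 5.74 = 0.726 m.
V₁ = q/y₁ = 11.5/0.726 = 15.8 m/s.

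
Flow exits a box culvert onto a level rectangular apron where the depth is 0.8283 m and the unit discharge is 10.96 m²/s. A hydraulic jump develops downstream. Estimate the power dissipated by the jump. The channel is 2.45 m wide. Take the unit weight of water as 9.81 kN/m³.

P = 1178 kW

V₁ = q/y₁ = 10.96/0.8283 = 13.23 m/s. Fr₁ = V₁/√(g·y₁) = 13.23/√(9.81×0.8283) = 4.642.
By Bélanger, y₂/y₁ = ½[√(1 + 8Fr₁²) − 1] = ½[√173.38 − 1] = 6.084.
y₂ = 6.084 × 0.8283 = 5.039 m.
V₂ = q/y₂ = 10.96/5.039 = 2.175 m/s. E₁ = y₁ + V₁²/2g = 9.752 m; E₂ = y₂ + V₂²/2g = 5.280 m. ΔE = E₁ − E₂ = 4.472 m.
Q = q·b = 10.96 × 2.45 = 26.85 m³/s. P = γ·Q·ΔE = 9.81 × 26.85 × 4.472 = 1178 kW.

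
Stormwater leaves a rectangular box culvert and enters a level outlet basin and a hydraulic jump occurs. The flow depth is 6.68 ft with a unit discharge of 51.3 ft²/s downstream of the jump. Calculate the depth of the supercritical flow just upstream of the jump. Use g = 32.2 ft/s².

V₂ = q/y₂ = 51.3/6.68 = 7.68 ft/s; Fr₂ = V₂/√(g·y₂) = 0.524.
The Bélanger relation is symmetric: y₁/y₂ = ½[√(1 + 8Fr₂²) − 1] = ½[√3.194 − 1] = 0.394.
y₁ = 0.394 × 6.68 = 2.63 ft.

y₁ = 2.63 ft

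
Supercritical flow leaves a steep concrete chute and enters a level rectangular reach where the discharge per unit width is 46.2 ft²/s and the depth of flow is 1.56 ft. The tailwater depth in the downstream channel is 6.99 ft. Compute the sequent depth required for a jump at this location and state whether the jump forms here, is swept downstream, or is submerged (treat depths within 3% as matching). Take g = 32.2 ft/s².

V₁ = q/y₁ = 46.2/1.56 = 29.6 ft/s. Fr₁ = V₁/√(g·y₁) = 29.6/√(32.2×1.56) = 4.18.
Conjugate-depth relation: y₂/y₁ = ½[√(1 + 8Fr₁²) − 1] = ½[√140.7 − 1] = 5.43.
y₂ = 5.43 × 1.56 = 8.47 ft.
Tailwater y_tw = 6.99 ft: y_tw < y₂, so the jump is swept downstream.

y₂ = 8.47 ft; the jump is swept downstream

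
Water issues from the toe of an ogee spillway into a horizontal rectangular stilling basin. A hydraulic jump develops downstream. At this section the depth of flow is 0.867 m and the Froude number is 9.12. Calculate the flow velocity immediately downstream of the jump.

V₂ = 2.14 m/s

Fr₁ = 9.12 (given).
Conjugate-depth relation: y₂/y₁ = ½[√(1 + 8Fr₁²) − 1] = ½[√666.4 − 1] = 12.4.
y₂ = 12.4 × 0.867 = 10.8 m.
V₁ = Fr₁·√(g·y₁) = 9.12×√(9.81×0.867) = 26.6 m/s; q = V₁·y₁ = 23.1 m²/s.
V₂ = q/y₂ = 23.1/10.8 = 2.14 m/s.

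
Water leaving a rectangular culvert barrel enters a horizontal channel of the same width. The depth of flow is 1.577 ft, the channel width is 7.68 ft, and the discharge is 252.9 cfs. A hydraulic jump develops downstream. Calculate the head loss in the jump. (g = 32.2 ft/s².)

ΔE = 2.052 ft

q = Q/b = 252.9/7.68 = 32.93 ft²/s; V₁ = q/y₁ = 20.88 ft/s. Fr₁ = V₁/√(g·y₁) = 2.930.
Conjugate-depth relation: y₂/y₁ = ½[√(1 + 8Fr₁²) − 1] = ½[√69.693 − 1] = 3.674.
y₂ = 3.674 × 1.577 = 5.794 ft.
Head loss: ΔE = (y₂ − y₁)³/(4y₁y₂) = (5.794 − 1.577)³/(4×1.577×5.794) = 75.00/36.55 = 2.052 ft.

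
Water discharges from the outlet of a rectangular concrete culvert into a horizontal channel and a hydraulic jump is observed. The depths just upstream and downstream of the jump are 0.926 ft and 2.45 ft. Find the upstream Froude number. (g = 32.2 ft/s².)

For a rectangular channel the momentum equation gives q² = ½·g·y₁·y₂·(y₁ + y₂) = ½×32.2×0.926×2.45×3.38 = 123.
q = √123 = 11.1 ft²/s.
V₁ = q/y₁ = 12.0 ft/s; Fr₁ = V₁/√(g·y₁) = 2.20.

Fr₁ = 2.20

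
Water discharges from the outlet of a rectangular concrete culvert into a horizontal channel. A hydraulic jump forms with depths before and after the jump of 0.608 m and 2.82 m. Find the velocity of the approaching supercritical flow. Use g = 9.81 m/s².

V₁ = 8.83 m/s

For a rectangular channel the momentum equation gives q² = ½·g·y₁·y₂·(y₁ + y₂) = ½×9.81×0.608×2.82×3.43 = 28.8.
q = √28.8 = 5.37 m²/s.
V₁ = q/y₁ = 5.37/0.608 = 8.83 m/s.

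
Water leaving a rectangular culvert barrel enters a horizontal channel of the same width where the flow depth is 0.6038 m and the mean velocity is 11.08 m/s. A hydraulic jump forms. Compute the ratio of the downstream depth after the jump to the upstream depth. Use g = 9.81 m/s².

Fr₁ = V₁/√(g·y₁) = 11.08/√(9.81×0.6038) = 4.553.
Sequent-depth ratio: y₂/y₁ = ½[√(1 + 8Fr₁²) − 1] = ½[√166.81 − 1] = 5.958.

y₂/y₁ = 5.958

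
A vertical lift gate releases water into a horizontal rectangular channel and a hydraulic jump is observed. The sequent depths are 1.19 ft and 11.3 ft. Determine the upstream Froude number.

Fr₁ = 7.06

For a rectangular channel the momentum equation gives q² = ½·g·y₁·y₂·(y₁ + y₂) = ½×32.2×1.19×11.3×12.5 = 2704.
q = √2704 = 52.0 ft²/s.
V₁ = q/y₁ = 43.7 ft/s; Fr₁ = V₁/√(g·y₁) = 7.06.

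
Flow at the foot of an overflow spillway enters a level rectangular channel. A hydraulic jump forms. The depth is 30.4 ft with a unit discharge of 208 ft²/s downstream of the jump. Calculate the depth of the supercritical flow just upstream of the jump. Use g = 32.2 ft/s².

y₁ = 2.67 ft

V₂ = q/y₂ = 208/30.4 = 6.84 ft/s; Fr₂ = V₂/√(g·y₂) = 0.219.
Since the conjugate-depth ratio holds either way, y₁/y₂ = ½[√(1 + 8Fr₂²) − 1] = ½[√1.383 − 1] = 0.0879.
y₁ = 0.0879 × 30.4 = 2.67 ft.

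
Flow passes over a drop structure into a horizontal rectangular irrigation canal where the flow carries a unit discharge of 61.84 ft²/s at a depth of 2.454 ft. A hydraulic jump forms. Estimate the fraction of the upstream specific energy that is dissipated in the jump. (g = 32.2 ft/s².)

V₁ = q/y₁ = 61.84/2.454 = 25.20 ft/s. Fr₁ = V₁/√(g·y₁) = 25.20/√(32.2×2.454) = 2.835.
By Bélanger, y₂/y₁ = ½[√(1 + 8Fr₁²) − 1] = ½[√65.291 − 1] = 3.540.
y₂ = 3.540 × 2.454 = 8.688 ft.
E₁ = y₁ + V₁²/2g = 12.31 ft. ΔE = (y₂ − y₁)³/(4y₁y₂) = 2.840 ft. ΔE/E₁ = 2.840/12.31 = 0.231.

ΔE/E₁ = 0.231 (23.1%)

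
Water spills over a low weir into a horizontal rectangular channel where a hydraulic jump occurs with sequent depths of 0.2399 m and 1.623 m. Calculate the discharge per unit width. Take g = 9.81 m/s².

For a rectangular channel the momentum equation gives q² = ½·g·y₁·y₂·(y₁ + y₂) = ½×9.81×0.2399×1.623×1.863 = 3.558.
q = √3.558 = 1.886 m²/s.

q = 1.886 m²/s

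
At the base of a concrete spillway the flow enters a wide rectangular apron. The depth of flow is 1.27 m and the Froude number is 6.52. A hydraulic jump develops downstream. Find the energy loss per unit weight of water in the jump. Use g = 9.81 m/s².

Fr₁ = 6.52 (given).
From the momentum equation for a rectangular channel, y₂/y₁ = ½[√(1 + 8Fr₁²) − 1] = ½[√341.1 − 1] = 8.73.
y₂ = 8.73 × 1.27 = 11.1 m.
V₁ = Fr₁·√(g·y₁) = 6.52×√(9.81×1.27) = 23.0 m/s; q = V₁·y₁ = 29.2 m²/s. V₂ = q/y₂ = 29.2/11.1 = 2.63 m/s. E₁ = y₁ + V₁²/2g = 28.3 m; E₂ = y₂ + V₂²/2g = 11.4 m. ΔE = E₁ − E₂ = 16.8 m.

ΔE = 16.8 m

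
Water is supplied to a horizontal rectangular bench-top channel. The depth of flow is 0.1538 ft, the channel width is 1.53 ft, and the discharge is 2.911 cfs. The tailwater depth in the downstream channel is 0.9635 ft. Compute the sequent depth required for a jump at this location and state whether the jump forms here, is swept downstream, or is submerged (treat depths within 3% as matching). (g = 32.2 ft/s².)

y₂ = 1.135 ft; the jump is swept downstream

q = Q/b = 2.911/1.53 = 1.903 ft²/s; V₁ = q/y₁ = 12.37 ft/s. Fr₁ = V₁/√(g·y₁) = 5.559.
By Bélanger, y₂/y₁ = ½[√(1 + 8Fr₁²) − 1] = ½[√248.21 − 1] = 7.377.
y₂ = 7.377 × 0.1538 = 1.135 ft.
Tailwater y_tw = 0.9635 ft: y_tw < y₂, so the jump is swept downstream.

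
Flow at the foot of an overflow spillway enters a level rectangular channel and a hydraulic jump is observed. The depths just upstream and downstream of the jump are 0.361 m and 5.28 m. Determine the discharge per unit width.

For a rectangular channel the momentum equation gives q² = ½·g·y₁·y₂·(y₁ + y₂) = ½×9.81×0.361×5.28×5.64 = 52.7.
q = √52.7 = 7.26 m²/s.

q = 7.26 m²/s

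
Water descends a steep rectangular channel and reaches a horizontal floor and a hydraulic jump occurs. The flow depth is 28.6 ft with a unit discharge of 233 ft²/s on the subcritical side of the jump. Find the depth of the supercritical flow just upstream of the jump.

V₂ = q/y₂ = 233/28.6 = 8.15 ft/s; Fr₂ = V₂/√(g·y₂) = 0.268.
Since the conjugate-depth ratio holds either way, y₁/y₂ = ½[√(1 + 8Fr₂²) − 1] = ½[√1.577 − 1] = 0.128.
y₁ = 0.128 × 28.6 = 3.66 ft.

y₁ = 3.66 ft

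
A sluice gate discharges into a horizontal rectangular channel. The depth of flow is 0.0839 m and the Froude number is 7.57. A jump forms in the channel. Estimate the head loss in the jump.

Fr₁ = 7.57 (given).
Bélanger equation: y₂/y₁ = ½[√(1 + 8Fr₁²) − 1] = ½[√459.4 − 1] = 10.2.
y₂ = 10.2 × 0.0839 = 0.857 m.
Head loss: ΔE = (y₂ − y₁)³/(4y₁y₂) = (0.857 − 0.0839)³/(4×0.0839×0.857) = 0.462/0.288 = 1.61 m.

ΔE = 1.61 m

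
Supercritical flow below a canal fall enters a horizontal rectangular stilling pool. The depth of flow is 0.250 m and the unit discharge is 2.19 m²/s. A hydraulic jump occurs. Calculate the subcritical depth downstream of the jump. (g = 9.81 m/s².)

y₂ = 1.86 m

V₁ = q/y₁ = 2.19/0.250 = 8.76 m/s. Fr₁ = V₁/√(g·y₁) = 8.76/√(9.81×0.250) = 5.59.
Bélanger equation: y₂/y₁ = ½[√(1 + 8Fr₁²) − 1] = ½[√251.3 − 1] = 7.43.
y₂ = 7.43 × 0.250 = 1.86 m.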